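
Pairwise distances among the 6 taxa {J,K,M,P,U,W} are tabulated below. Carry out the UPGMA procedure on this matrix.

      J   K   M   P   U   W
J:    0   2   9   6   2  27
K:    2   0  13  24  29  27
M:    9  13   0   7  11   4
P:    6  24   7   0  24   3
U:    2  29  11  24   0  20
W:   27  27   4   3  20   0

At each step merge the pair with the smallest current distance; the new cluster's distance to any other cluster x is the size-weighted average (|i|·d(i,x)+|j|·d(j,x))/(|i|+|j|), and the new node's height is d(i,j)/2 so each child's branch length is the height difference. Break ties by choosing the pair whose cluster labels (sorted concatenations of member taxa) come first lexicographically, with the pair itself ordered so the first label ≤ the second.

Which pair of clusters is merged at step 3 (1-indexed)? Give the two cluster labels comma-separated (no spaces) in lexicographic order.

M,PW

1. join J+K (d=2) ⇒ JK; edges |J|=1, |K|=1
  updated: d(JK,M)=11, d(JK,P)=15, d(JK,U)=31/2, d(JK,W)=27
2. join P+W (d=3) ⇒ PW; edges |P|=3/2, |W|=3/2
  updated: d(JK,PW)=21, d(M,PW)=11/2, d(PW,U)=22
3. join M+PW (d=11/2) ⇒ MPW; edges |M|=11/4, |PW|=5/4
  updated: d(JK,MPW)=53/3, d(MPW,U)=55/3
4. join JK+U (d=31/2) ⇒ JKU; edges |JK|=27/4, |U|=31/4
  updated: d(JKU,MPW)=161/9
5. join JKU+MPW (d=161/9) ⇒ JKMPUW; edges |JKU|=43/36, |MPW|=223/36
final tree: (((J:1,K:1):27/4,U:31/4):43/36,(M:11/4,(P:3/2,W:3/2):5/4):223/36)
total length: 278/9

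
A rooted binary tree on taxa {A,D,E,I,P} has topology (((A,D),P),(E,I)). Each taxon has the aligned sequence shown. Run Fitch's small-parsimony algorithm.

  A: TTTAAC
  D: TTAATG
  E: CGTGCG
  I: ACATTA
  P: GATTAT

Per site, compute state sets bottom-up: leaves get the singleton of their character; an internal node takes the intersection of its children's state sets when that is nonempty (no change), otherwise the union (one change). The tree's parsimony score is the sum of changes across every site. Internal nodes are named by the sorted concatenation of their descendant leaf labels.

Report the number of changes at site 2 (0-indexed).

2

[col 0] AD: children A:{T}, D:{T} ∩→ {T}; cost 0
[col 0] ADP: children AD:{T}, P:{G} ∪→ {G,T}; cost 1
[col 0] EI: children E:{C}, I:{A} ∪→ {A,C}; cost 1
[col 0] ADEIP: children ADP:{G,T}, EI:{A,C} ∪→ {A,C,G,T}; cost 1
[col 1] AD: children A:{T}, D:{T} ∩→ {T}; cost 0
[col 1] ADP: children AD:{T}, P:{A} ∪→ {A,T}; cost 1
[col 1] EI: children E:{G}, I:{C} ∪→ {C,G}; cost 1
[col 1] ADEIP: children ADP:{A,T}, EI:{C,G} ∪→ {A,C,G,T}; cost 1
[col 2] AD: children A:{T}, D:{A} ∪→ {A,T}; cost 1
[col 2] ADP: children AD:{A,T}, P:{T} ∩→ {T}; cost 0
[col 2] EI: children E:{T}, I:{A} ∪→ {A,T}; cost 1
[col 2] ADEIP: children ADP:{T}, EI:{A,T} ∩→ {T}; cost 0
[col 3] AD: children A:{A}, D:{A} ∩→ {A}; cost 0
[col 3] ADP: children AD:{A}, P:{T} ∪→ {A,T}; cost 1
[col 3] EI: children E:{G}, I:{T} ∪→ {G,T}; cost 1
[col 3] ADEIP: children ADP:{A,T}, EI:{G,T} ∩→ {T}; cost 0
[col 4] AD: children A:{A}, D:{T} ∪→ {A,T}; cost 1
[col 4] ADP: children AD:{A,T}, P:{A} ∩→ {A}; cost 0
[col 4] EI: children E:{C}, I:{T} ∪→ {C,T}; cost 1
[col 4] ADEIP: children ADP:{A}, EI:{C,T} ∪→ {A,C,T}; cost 1
[col 5] AD: children A:{C}, D:{G} ∪→ {C,G}; cost 1
[col 5] ADP: children AD:{C,G}, P:{T} ∪→ {C,G,T}; cost 1
[col 5] EI: children E:{G}, I:{A} ∪→ {A,G}; cost 1
[col 5] ADEIP: children ADP:{C,G,T}, EI:{A,G} ∩→ {G}; cost 0
per-site changes: [3, 3, 2, 2, 3, 3]; total = 16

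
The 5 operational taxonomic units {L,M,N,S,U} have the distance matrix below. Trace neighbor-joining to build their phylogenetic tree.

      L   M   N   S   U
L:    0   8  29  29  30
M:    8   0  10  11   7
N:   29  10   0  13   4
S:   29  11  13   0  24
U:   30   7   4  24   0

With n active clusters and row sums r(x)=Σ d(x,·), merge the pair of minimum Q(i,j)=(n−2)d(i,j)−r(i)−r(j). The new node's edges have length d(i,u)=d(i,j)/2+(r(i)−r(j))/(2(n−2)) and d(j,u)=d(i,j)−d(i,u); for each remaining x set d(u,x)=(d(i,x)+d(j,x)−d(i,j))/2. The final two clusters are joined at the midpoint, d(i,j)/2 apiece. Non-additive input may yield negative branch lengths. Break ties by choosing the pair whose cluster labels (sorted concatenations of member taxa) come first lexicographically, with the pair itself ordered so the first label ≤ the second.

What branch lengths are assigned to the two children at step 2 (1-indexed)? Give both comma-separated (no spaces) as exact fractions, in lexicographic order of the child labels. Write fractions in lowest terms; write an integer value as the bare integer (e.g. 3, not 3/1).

step 1: merge (N,U) at d=4, Q=-109; branch lengths N→1/2, U→7/2; new cluster NU
  updated: d(L,NU)=55/2, d(M,NU)=13/2, d(NU,S)=33/2
step 2: merge (L,M) at d=8, Q=-74; branch lengths L→55/4, M→-23/4; new cluster LM
  updated: d(LM,NU)=13, d(LM,S)=16
step 3: merge (LM,NU) at d=13, Q=-91/2; branch lengths LM→25/4, NU→27/4; new cluster LMNU
  updated: d(LMNU,S)=39/4
step 4: merge (LMNU,S) at d=39/4; branch lengths LMNU→39/8, S→39/8; new cluster LMNSU
final tree: (((L:55/4,M:-23/4):25/4,(N:1/2,U:7/2):27/4):39/8,S:39/8)
total length: 139/4

55/4,-23/4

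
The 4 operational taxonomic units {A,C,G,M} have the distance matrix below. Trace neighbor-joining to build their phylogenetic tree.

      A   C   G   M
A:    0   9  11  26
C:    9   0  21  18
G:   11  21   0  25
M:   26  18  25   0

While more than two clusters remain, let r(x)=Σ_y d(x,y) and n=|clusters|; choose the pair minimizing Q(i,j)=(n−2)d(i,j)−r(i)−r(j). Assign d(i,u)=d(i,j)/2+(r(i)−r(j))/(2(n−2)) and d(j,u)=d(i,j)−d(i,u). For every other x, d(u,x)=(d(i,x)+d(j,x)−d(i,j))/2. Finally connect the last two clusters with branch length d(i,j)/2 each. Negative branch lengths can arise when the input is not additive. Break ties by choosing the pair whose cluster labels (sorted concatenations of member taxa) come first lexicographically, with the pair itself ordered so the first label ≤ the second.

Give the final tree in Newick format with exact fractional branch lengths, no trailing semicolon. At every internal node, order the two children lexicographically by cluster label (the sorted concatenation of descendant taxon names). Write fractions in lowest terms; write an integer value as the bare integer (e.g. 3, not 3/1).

(((A:11/4,G:33/4):23/4,C:15/4):57/8,M:57/8)

iteration 1: select A,G (d=11, Q=-81); attach at lengths (11/4, 33/4); label the merged cluster AG
  updated: d(AG,C)=19/2, d(AG,M)=20
iteration 2: select AG,C (d=19/2, Q=-95/2); attach at lengths (23/4, 15/4); label the merged cluster ACG
  updated: d(ACG,M)=57/4
iteration 3: select ACG,M (d=57/4); attach at lengths (57/8, 57/8); label the merged cluster ACGM
final tree: (((A:11/4,G:33/4):23/4,C:15/4):57/8,M:57/8)
total length: 139/4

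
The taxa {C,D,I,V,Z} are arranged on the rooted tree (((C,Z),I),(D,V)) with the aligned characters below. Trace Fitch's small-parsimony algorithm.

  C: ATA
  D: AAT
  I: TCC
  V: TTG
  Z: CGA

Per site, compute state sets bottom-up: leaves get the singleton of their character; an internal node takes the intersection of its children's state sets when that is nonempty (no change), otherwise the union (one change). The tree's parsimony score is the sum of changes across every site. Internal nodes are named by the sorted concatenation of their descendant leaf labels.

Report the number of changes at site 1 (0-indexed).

3

site 0, node CZ: C={A} ∪ Z={C} → {A,C} (+1)
site 0, node CIZ: CZ={A,C} ∪ I={T} → {A,C,T} (+1)
site 0, node DV: D={A} ∪ V={T} → {A,T} (+1)
site 0, node CDIVZ: CIZ={A,C,T} ∩ DV={A,T} → {A,T} (+0)
site 1, node CZ: C={T} ∪ Z={G} → {G,T} (+1)
site 1, node CIZ: CZ={G,T} ∪ I={C} → {C,G,T} (+1)
site 1, node DV: D={A} ∪ V={T} → {A,T} (+1)
site 1, node CDIVZ: CIZ={C,G,T} ∩ DV={A,T} → {T} (+0)
site 2, node CZ: C={A} ∩ Z={A} → {A} (+0)
site 2, node CIZ: CZ={A} ∪ I={C} → {A,C} (+1)
site 2, node DV: D={T} ∪ V={G} → {G,T} (+1)
site 2, node CDIVZ: CIZ={A,C} ∪ DV={G,T} → {A,C,G,T} (+1)
per-site changes: [3, 3, 3]; total = 9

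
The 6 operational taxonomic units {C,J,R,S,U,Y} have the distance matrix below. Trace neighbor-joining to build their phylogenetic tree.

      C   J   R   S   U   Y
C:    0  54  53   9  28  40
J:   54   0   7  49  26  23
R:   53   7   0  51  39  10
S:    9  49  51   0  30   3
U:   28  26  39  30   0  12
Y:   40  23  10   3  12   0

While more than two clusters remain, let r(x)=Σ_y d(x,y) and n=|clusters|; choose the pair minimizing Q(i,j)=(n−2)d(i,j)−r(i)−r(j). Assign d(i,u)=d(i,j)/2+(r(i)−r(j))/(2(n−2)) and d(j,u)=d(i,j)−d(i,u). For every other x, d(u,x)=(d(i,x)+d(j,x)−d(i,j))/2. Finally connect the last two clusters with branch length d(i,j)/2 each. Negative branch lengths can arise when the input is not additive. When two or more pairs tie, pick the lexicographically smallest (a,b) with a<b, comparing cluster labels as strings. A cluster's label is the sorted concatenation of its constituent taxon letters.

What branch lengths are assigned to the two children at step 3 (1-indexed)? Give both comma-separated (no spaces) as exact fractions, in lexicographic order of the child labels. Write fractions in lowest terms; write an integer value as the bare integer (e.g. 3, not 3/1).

iteration 1: select J,R (d=7, Q=-291); attach at lengths (27/8, 29/8); label the merged cluster JR
  updated: d(C,JR)=50, d(JR,S)=93/2, d(JR,U)=29, d(JR,Y)=13
iteration 2: select C,S (d=9, Q=-377/2); attach at lengths (131/12, -23/12); label the merged cluster CS
  updated: d(CS,JR)=175/4, d(CS,U)=49/2, d(CS,Y)=17
iteration 3: select CS,U (d=49/2, Q=-407/4); attach at lengths (275/16, 117/16); label the merged cluster CSU
  updated: d(CSU,JR)=193/8, d(CSU,Y)=9/4
iteration 4: select CSU,JR (d=193/8, Q=-315/8); attach at lengths (107/16, 279/16); label the merged cluster CJRSU
  updated: d(CJRSU,Y)=-71/16
iteration 5: select CJRSU,Y (d=-71/16); attach at lengths (-71/32, -71/32); label the merged cluster CJRSUY
final tree: ((((C:131/12,S:-23/12):275/16,U:117/16):107/16,(J:27/8,R:29/8):279/16):-71/32,Y:-71/32)
total length: 963/16

275/16,117/16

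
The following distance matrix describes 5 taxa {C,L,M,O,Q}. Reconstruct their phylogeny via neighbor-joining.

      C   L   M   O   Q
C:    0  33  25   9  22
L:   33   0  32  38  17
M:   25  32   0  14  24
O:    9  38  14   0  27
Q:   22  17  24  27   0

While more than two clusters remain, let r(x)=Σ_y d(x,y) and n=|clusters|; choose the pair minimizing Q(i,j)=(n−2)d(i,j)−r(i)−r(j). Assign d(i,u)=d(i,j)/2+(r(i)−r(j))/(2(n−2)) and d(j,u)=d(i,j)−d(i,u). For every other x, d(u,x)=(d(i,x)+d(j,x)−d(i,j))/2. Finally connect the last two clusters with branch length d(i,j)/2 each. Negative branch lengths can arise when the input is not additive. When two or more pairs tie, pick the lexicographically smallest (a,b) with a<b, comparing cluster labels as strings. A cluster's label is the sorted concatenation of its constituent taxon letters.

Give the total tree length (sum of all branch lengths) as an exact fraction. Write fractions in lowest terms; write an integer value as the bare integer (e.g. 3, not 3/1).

207/4

iteration 1: select L,Q (d=17, Q=-159); attach at lengths (27/2, 7/2); label the merged cluster LQ
  updated: d(C,LQ)=19, d(LQ,M)=39/2, d(LQ,O)=24
iteration 2: select C,O (d=9, Q=-82); attach at lengths (6, 3); label the merged cluster CO
  updated: d(CO,LQ)=17, d(CO,M)=15
iteration 3: select CO,LQ (d=17, Q=-103/2); attach at lengths (25/4, 43/4); label the merged cluster CLOQ
  updated: d(CLOQ,M)=35/4
iteration 4: select CLOQ,M (d=35/4); attach at lengths (35/8, 35/8); label the merged cluster CLMOQ
final tree: (((C:6,O:3):25/4,(L:27/2,Q:7/2):43/4):35/8,M:35/8)
total length: 207/4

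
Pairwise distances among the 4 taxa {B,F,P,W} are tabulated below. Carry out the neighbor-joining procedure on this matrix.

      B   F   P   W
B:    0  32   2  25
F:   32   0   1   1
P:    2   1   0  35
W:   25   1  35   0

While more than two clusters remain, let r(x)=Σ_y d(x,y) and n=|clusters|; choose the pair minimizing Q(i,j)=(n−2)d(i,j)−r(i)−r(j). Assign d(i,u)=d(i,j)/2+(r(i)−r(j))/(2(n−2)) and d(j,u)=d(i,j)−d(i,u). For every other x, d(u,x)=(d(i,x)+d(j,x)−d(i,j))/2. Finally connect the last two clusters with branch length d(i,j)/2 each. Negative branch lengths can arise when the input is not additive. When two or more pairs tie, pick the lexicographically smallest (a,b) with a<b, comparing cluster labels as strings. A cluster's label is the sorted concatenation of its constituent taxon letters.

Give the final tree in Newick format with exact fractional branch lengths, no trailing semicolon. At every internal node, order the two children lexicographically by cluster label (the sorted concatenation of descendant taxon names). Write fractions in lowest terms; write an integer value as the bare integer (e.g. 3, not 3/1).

(((B:25/4,P:-17/4):87/4,F:-25/4):29/8,W:29/8)

iteration 1: select B,P (d=2, Q=-93); attach at lengths (25/4, -17/4); label the merged cluster BP
  updated: d(BP,F)=31/2, d(BP,W)=29
iteration 2: select BP,F (d=31/2, Q=-91/2); attach at lengths (87/4, -25/4); label the merged cluster BFP
  updated: d(BFP,W)=29/4
iteration 3: select BFP,W (d=29/4); attach at lengths (29/8, 29/8); label the merged cluster BFPW
final tree: (((B:25/4,P:-17/4):87/4,F:-25/4):29/8,W:29/8)
total length: 99/4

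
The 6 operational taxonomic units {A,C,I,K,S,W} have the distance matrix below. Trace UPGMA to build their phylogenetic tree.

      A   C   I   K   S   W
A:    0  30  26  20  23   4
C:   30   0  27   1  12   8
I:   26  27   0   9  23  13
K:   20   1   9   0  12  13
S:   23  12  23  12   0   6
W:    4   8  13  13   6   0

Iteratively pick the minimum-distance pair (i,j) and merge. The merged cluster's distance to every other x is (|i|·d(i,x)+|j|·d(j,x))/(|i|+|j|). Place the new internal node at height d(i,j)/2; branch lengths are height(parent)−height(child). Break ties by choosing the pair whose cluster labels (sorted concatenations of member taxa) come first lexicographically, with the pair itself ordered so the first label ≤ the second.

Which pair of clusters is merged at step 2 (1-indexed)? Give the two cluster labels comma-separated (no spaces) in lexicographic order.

iteration 1: select C,K (d=1); attach at lengths (1/2, 1/2); label the merged cluster CK
  updated: d(A,CK)=25, d(CK,I)=18, d(CK,S)=12, d(CK,W)=21/2
iteration 2: select A,W (d=4); attach at lengths (2, 2); label the merged cluster AW
  updated: d(AW,CK)=71/4, d(AW,I)=39/2, d(AW,S)=29/2
iteration 3: select CK,S (d=12); attach at lengths (11/2, 6); label the merged cluster CKS
  updated: d(AW,CKS)=50/3, d(CKS,I)=59/3
iteration 4: select AW,CKS (d=50/3); attach at lengths (19/3, 7/3); label the merged cluster ACKSW
  updated: d(ACKSW,I)=98/5
iteration 5: select ACKSW,I (d=98/5); attach at lengths (22/15, 49/5); label the merged cluster ACIKSW
final tree: (((A:2,W:2):19/3,((C:1/2,K:1/2):11/2,S:6):7/3):22/15,I:49/5)
total length: 1093/30

A,W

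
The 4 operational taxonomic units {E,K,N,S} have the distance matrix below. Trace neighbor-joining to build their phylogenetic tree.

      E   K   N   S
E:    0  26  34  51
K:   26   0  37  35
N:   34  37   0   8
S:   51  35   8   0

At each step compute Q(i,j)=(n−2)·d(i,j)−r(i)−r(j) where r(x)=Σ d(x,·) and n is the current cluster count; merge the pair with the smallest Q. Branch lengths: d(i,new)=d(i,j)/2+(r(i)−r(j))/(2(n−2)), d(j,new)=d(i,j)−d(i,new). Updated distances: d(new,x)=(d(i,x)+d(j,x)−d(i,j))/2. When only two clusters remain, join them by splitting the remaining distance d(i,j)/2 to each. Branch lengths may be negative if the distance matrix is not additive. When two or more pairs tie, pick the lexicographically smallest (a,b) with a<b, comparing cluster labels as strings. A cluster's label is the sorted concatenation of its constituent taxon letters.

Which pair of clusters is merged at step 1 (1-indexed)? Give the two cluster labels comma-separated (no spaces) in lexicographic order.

iteration 1: select E,K (d=26, Q=-157); attach at lengths (65/4, 39/4); label the merged cluster EK
  updated: d(EK,N)=45/2, d(EK,S)=30
iteration 2: select EK,N (d=45/2, Q=-121/2); attach at lengths (89/4, 1/4); label the merged cluster EKN
  updated: d(EKN,S)=31/4
iteration 3: select EKN,S (d=31/4); attach at lengths (31/8, 31/8); label the merged cluster EKNS
final tree: (((E:65/4,K:39/4):89/4,N:1/4):31/8,S:31/8)
total length: 225/4

E,K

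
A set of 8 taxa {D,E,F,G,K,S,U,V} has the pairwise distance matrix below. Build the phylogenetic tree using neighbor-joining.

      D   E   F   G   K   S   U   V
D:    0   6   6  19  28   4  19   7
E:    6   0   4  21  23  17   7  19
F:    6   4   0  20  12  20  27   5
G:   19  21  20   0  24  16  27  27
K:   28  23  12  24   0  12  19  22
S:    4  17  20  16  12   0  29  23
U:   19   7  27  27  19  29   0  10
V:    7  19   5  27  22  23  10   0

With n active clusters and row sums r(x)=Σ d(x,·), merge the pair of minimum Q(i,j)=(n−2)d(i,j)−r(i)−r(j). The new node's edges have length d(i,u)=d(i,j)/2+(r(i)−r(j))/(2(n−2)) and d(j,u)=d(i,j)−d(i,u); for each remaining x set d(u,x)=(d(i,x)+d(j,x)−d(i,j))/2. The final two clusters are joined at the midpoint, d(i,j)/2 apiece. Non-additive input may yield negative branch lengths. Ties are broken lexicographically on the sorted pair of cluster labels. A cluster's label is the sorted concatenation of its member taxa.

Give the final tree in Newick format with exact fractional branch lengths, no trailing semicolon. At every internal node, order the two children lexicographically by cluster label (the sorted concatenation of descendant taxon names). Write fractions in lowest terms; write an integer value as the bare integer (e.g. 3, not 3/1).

(((D:53/32,(F:11/8,V:29/8):75/32):59/32,(E:1/12,U:83/12):165/32):139/64,(G:187/16,(K:81/10,S:39/10):37/16):139/64)

step 1: merge (E,U) at d=7, Q=-193; branch lengths E→1/12, U→83/12; new cluster EU
  updated: d(D,EU)=9, d(EU,F)=12, d(EU,G)=41/2, d(EU,K)=35/2, d(EU,S)=39/2, d(EU,V)=11
step 2: merge (K,S) at d=12, Q=-150; branch lengths K→81/10, S→39/10; new cluster KS
  updated: d(D,KS)=10, d(EU,KS)=25/2, d(F,KS)=10, d(G,KS)=14, d(KS,V)=33/2
step 3: merge (G,KS) at d=14, Q=-215/2; branch lengths G→187/16, KS→37/16; new cluster GKS
  updated: d(D,GKS)=15/2, d(EU,GKS)=19/2, d(F,GKS)=8, d(GKS,V)=59/4
step 4: merge (F,V) at d=5, Q=-215/4; branch lengths F→11/8, V→29/8; new cluster FV
  updated: d(D,FV)=4, d(EU,FV)=9, d(FV,GKS)=71/8
step 5: merge (D,FV) at d=4, Q=-275/8; branch lengths D→53/32, FV→75/32; new cluster DFV
  updated: d(DFV,EU)=7, d(DFV,GKS)=99/16
step 6: merge (DFV,EU) at d=7, Q=-363/16; branch lengths DFV→59/32, EU→165/32; new cluster DEFUV
  updated: d(DEFUV,GKS)=139/32
step 7: merge (DEFUV,GKS) at d=139/32; branch lengths DEFUV→139/64, GKS→139/64; new cluster DEFGKSUV
final tree: (((D:53/32,(F:11/8,V:29/8):75/32):59/32,(E:1/12,U:83/12):165/32):139/64,(G:187/16,(K:81/10,S:39/10):37/16):139/64)
total length: 1707/32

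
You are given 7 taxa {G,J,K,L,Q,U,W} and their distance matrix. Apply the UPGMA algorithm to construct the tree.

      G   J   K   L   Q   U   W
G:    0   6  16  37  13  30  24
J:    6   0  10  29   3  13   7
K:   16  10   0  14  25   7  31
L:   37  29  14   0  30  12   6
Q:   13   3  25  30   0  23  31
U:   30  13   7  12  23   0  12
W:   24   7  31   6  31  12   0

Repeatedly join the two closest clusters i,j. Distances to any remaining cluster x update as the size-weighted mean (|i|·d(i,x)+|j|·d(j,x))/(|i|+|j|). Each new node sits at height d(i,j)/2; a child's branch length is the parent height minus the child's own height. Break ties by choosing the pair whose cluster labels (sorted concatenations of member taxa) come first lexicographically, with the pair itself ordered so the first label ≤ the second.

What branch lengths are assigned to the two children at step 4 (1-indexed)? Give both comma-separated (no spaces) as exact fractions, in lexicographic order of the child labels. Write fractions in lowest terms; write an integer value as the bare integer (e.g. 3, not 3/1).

step 1: merge (J,Q) at d=3; branch lengths J→3/2, Q→3/2; new cluster JQ
  updated: d(G,JQ)=19/2, d(JQ,K)=35/2, d(JQ,L)=59/2, d(JQ,U)=18, d(JQ,W)=19
step 2: merge (L,W) at d=6; branch lengths L→3, W→3; new cluster LW
  updated: d(G,LW)=61/2, d(JQ,LW)=97/4, d(K,LW)=45/2, d(LW,U)=12
step 3: merge (K,U) at d=7; branch lengths K→7/2, U→7/2; new cluster KU
  updated: d(G,KU)=23, d(JQ,KU)=71/4, d(KU,LW)=69/4
step 4: merge (G,JQ) at d=19/2; branch lengths G→19/4, JQ→13/4; new cluster GJQ
  updated: d(GJQ,KU)=39/2, d(GJQ,LW)=79/3
step 5: merge (KU,LW) at d=69/4; branch lengths KU→41/8, LW→45/8; new cluster KLUW
  updated: d(GJQ,KLUW)=275/12
step 6: merge (GJQ,KLUW) at d=275/12; branch lengths GJQ→161/24, KLUW→17/6; new cluster GJKLQUW
final tree: ((G:19/4,(J:3/2,Q:3/2):13/4):161/24,((K:7/2,U:7/2):41/8,(L:3,W:3):45/8):17/6)
total length: 1063/24

19/4,13/4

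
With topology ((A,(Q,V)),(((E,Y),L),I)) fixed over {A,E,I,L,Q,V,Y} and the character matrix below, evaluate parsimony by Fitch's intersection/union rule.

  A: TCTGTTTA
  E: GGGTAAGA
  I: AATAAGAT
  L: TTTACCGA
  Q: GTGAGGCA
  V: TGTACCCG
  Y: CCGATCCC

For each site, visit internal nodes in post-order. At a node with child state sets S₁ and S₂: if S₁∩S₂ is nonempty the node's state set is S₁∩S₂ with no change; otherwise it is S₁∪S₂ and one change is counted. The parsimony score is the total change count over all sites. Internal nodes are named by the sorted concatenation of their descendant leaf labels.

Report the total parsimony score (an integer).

[col 0] QV: children Q:{G}, V:{T} ∪→ {G,T}; cost 1
[col 0] AQV: children A:{T}, QV:{G,T} ∩→ {T}; cost 0
[col 0] EY: children E:{G}, Y:{C} ∪→ {C,G}; cost 1
[col 0] ELY: children EY:{C,G}, L:{T} ∪→ {C,G,T}; cost 1
[col 0] EILY: children ELY:{C,G,T}, I:{A} ∪→ {A,C,G,T}; cost 1
[col 0] AEILQVY: children AQV:{T}, EILY:{A,C,G,T} ∩→ {T}; cost 0
[col 1] QV: children Q:{T}, V:{G} ∪→ {G,T}; cost 1
[col 1] AQV: children A:{C}, QV:{G,T} ∪→ {C,G,T}; cost 1
[col 1] EY: children E:{G}, Y:{C} ∪→ {C,G}; cost 1
[col 1] ELY: children EY:{C,G}, L:{T} ∪→ {C,G,T}; cost 1
[col 1] EILY: children ELY:{C,G,T}, I:{A} ∪→ {A,C,G,T}; cost 1
[col 1] AEILQVY: children AQV:{C,G,T}, EILY:{A,C,G,T} ∩→ {C,G,T}; cost 0
[col 2] QV: children Q:{G}, V:{T} ∪→ {G,T}; cost 1
[col 2] AQV: children A:{T}, QV:{G,T} ∩→ {T}; cost 0
[col 2] EY: children E:{G}, Y:{G} ∩→ {G}; cost 0
[col 2] ELY: children EY:{G}, L:{T} ∪→ {G,T}; cost 1
[col 2] EILY: children ELY:{G,T}, I:{T} ∩→ {T}; cost 0
[col 2] AEILQVY: children AQV:{T}, EILY:{T} ∩→ {T}; cost 0
[col 3] QV: children Q:{A}, V:{A} ∩→ {A}; cost 0
[col 3] AQV: children A:{G}, QV:{A} ∪→ {A,G}; cost 1
[col 3] EY: children E:{T}, Y:{A} ∪→ {A,T}; cost 1
[col 3] ELY: children EY:{A,T}, L:{A} ∩→ {A}; cost 0
[col 3] EILY: children ELY:{A}, I:{A} ∩→ {A}; cost 0
[col 3] AEILQVY: children AQV:{A,G}, EILY:{A} ∩→ {A}; cost 0
[col 4] QV: children Q:{G}, V:{C} ∪→ {C,G}; cost 1
[col 4] AQV: children A:{T}, QV:{C,G} ∪→ {C,G,T}; cost 1
[col 4] EY: children E:{A}, Y:{T} ∪→ {A,T}; cost 1
[col 4] ELY: children EY:{A,T}, L:{C} ∪→ {A,C,T}; cost 1
[col 4] EILY: children ELY:{A,C,T}, I:{A} ∩→ {A}; cost 0
[col 4] AEILQVY: children AQV:{C,G,T}, EILY:{A} ∪→ {A,C,G,T}; cost 1
[col 5] QV: children Q:{G}, V:{C} ∪→ {C,G}; cost 1
[col 5] AQV: children A:{T}, QV:{C,G} ∪→ {C,G,T}; cost 1
[col 5] EY: children E:{A}, Y:{C} ∪→ {A,C}; cost 1
[col 5] ELY: children EY:{A,C}, L:{C} ∩→ {C}; cost 0
[col 5] EILY: children ELY:{C}, I:{G} ∪→ {C,G}; cost 1
[col 5] AEILQVY: children AQV:{C,G,T}, EILY:{C,G} ∩→ {C,G}; cost 0
[col 6] QV: children Q:{C}, V:{C} ∩→ {C}; cost 0
[col 6] AQV: children A:{T}, QV:{C} ∪→ {C,T}; cost 1
[col 6] EY: children E:{G}, Y:{C} ∪→ {C,G}; cost 1
[col 6] ELY: children EY:{C,G}, L:{G} ∩→ {G}; cost 0
[col 6] EILY: children ELY:{G}, I:{A} ∪→ {A,G}; cost 1
[col 6] AEILQVY: children AQV:{C,T}, EILY:{A,G} ∪→ {A,C,G,T}; cost 1
[col 7] QV: children Q:{A}, V:{G} ∪→ {A,G}; cost 1
[col 7] AQV: children A:{A}, QV:{A,G} ∩→ {A}; cost 0
[col 7] EY: children E:{A}, Y:{C} ∪→ {A,C}; cost 1
[col 7] ELY: children EY:{A,C}, L:{A} ∩→ {A}; cost 0
[col 7] EILY: children ELY:{A}, I:{T} ∪→ {A,T}; cost 1
[col 7] AEILQVY: children AQV:{A}, EILY:{A,T} ∩→ {A}; cost 0
per-site changes: [4, 5, 2, 2, 5, 4, 4, 3]; total = 29

29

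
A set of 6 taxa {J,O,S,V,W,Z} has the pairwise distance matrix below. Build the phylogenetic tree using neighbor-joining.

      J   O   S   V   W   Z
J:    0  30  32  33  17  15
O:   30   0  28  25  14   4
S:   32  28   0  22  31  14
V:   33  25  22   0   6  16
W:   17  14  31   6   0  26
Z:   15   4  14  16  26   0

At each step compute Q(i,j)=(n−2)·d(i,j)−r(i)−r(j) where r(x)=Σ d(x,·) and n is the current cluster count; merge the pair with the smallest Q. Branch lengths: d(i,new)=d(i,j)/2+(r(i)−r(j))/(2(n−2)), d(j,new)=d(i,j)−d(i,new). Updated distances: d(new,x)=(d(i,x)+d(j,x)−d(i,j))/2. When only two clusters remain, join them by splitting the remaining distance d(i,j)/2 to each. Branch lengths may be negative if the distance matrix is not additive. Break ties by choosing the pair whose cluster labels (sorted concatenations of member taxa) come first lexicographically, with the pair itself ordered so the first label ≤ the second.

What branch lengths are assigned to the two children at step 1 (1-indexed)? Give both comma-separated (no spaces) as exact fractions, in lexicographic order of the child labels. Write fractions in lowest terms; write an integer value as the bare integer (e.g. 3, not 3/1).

4,2

step 1: merge (V,W) at d=6, Q=-172; branch lengths V→4, W→2; new cluster VW
  updated: d(J,VW)=22, d(O,VW)=33/2, d(S,VW)=47/2, d(VW,Z)=18
step 2: merge (O,Z) at d=4, Q=-235/2; branch lengths O→79/12, Z→-31/12; new cluster OZ
  updated: d(J,OZ)=41/2, d(OZ,S)=19, d(OZ,VW)=61/4
step 3: merge (J,VW) at d=22, Q=-365/4; branch lengths J→231/16, VW→121/16; new cluster JVW
  updated: d(JVW,OZ)=55/8, d(JVW,S)=67/4
step 4: merge (JVW,OZ) at d=55/8, Q=-341/8; branch lengths JVW→37/16, OZ→73/16; new cluster JOVWZ
  updated: d(JOVWZ,S)=231/16
step 5: merge (JOVWZ,S) at d=231/16; branch lengths JOVWZ→231/32, S→231/32; new cluster JOSVWZ
final tree: (((J:231/16,(V:4,W:2):121/16):37/16,(O:79/12,Z:-31/12):73/16):231/32,S:231/32)
total length: 853/16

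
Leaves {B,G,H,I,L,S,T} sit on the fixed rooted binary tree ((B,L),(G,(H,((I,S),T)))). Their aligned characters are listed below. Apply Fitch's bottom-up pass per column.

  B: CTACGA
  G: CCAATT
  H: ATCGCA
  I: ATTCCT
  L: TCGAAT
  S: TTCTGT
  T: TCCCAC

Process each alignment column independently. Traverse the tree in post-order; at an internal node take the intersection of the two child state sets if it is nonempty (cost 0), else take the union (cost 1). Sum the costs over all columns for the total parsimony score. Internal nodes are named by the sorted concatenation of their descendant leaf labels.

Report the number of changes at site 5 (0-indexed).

3

[col 0] BL: children B:{C}, L:{T} ∪→ {C,T}; cost 1
[col 0] IS: children I:{A}, S:{T} ∪→ {A,T}; cost 1
[col 0] IST: children IS:{A,T}, T:{T} ∩→ {T}; cost 0
[col 0] HIST: children H:{A}, IST:{T} ∪→ {A,T}; cost 1
[col 0] GHIST: children G:{C}, HIST:{A,T} ∪→ {A,C,T}; cost 1
[col 0] BGHILST: children BL:{C,T}, GHIST:{A,C,T} ∩→ {C,T}; cost 0
[col 1] BL: children B:{T}, L:{C} ∪→ {C,T}; cost 1
[col 1] IS: children I:{T}, S:{T} ∩→ {T}; cost 0
[col 1] IST: children IS:{T}, T:{C} ∪→ {C,T}; cost 1
[col 1] HIST: children H:{T}, IST:{C,T} ∩→ {T}; cost 0
[col 1] GHIST: children G:{C}, HIST:{T} ∪→ {C,T}; cost 1
[col 1] BGHILST: children BL:{C,T}, GHIST:{C,T} ∩→ {C,T}; cost 0
[col 2] BL: children B:{A}, L:{G} ∪→ {A,G}; cost 1
[col 2] IS: children I:{T}, S:{C} ∪→ {C,T}; cost 1
[col 2] IST: children IS:{C,T}, T:{C} ∩→ {C}; cost 0
[col 2] HIST: children H:{C}, IST:{C} ∩→ {C}; cost 0
[col 2] GHIST: children G:{A}, HIST:{C} ∪→ {A,C}; cost 1
[col 2] BGHILST: children BL:{A,G}, GHIST:{A,C} ∩→ {A}; cost 0
[col 3] BL: children B:{C}, L:{A} ∪→ {A,C}; cost 1
[col 3] IS: children I:{C}, S:{T} ∪→ {C,T}; cost 1
[col 3] IST: children IS:{C,T}, T:{C} ∩→ {C}; cost 0
[col 3] HIST: children H:{G}, IST:{C} ∪→ {C,G}; cost 1
[col 3] GHIST: children G:{A}, HIST:{C,G} ∪→ {A,C,G}; cost 1
[col 3] BGHILST: children BL:{A,C}, GHIST:{A,C,G} ∩→ {A,C}; cost 0
[col 4] BL: children B:{G}, L:{A} ∪→ {A,G}; cost 1
[col 4] IS: children I:{C}, S:{G} ∪→ {C,G}; cost 1
[col 4] IST: children IS:{C,G}, T:{A} ∪→ {A,C,G}; cost 1
[col 4] HIST: children H:{C}, IST:{A,C,G} ∩→ {C}; cost 0
[col 4] GHIST: children G:{T}, HIST:{C} ∪→ {C,T}; cost 1
[col 4] BGHILST: children BL:{A,G}, GHIST:{C,T} ∪→ {A,C,G,T}; cost 1
[col 5] BL: children B:{A}, L:{T} ∪→ {A,T}; cost 1
[col 5] IS: children I:{T}, S:{T} ∩→ {T}; cost 0
[col 5] IST: children IS:{T}, T:{C} ∪→ {C,T}; cost 1
[col 5] HIST: children H:{A}, IST:{C,T} ∪→ {A,C,T}; cost 1
[col 5] GHIST: children G:{T}, HIST:{A,C,T} ∩→ {T}; cost 0
[col 5] BGHILST: children BL:{A,T}, GHIST:{T} ∩→ {T}; cost 0
per-site changes: [4, 3, 3, 4, 5, 3]; total = 22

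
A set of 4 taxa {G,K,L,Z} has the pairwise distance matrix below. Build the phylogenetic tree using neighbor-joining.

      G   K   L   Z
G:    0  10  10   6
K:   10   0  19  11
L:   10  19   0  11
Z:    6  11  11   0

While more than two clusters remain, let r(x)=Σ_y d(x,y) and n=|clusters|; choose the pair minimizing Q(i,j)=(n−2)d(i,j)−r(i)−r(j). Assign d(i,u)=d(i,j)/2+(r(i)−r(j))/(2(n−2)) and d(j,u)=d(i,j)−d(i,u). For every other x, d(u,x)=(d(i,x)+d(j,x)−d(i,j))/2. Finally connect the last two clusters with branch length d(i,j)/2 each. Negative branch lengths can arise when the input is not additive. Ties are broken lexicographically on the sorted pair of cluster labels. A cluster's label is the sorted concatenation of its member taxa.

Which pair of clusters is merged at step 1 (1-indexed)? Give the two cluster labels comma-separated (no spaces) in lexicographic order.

G,K

1. join G+K (d=10, Q=-46) ⇒ GK; edges |G|=3/2, |K|=17/2
  updated: d(GK,L)=19/2, d(GK,Z)=7/2
2. join GK+L (d=19/2, Q=-24) ⇒ GKL; edges |GK|=1, |L|=17/2
  updated: d(GKL,Z)=5/2
3. join GKL+Z (d=5/2) ⇒ GKLZ; edges |GKL|=5/4, |Z|=5/4
final tree: (((G:3/2,K:17/2):1,L:17/2):5/4,Z:5/4)
total length: 22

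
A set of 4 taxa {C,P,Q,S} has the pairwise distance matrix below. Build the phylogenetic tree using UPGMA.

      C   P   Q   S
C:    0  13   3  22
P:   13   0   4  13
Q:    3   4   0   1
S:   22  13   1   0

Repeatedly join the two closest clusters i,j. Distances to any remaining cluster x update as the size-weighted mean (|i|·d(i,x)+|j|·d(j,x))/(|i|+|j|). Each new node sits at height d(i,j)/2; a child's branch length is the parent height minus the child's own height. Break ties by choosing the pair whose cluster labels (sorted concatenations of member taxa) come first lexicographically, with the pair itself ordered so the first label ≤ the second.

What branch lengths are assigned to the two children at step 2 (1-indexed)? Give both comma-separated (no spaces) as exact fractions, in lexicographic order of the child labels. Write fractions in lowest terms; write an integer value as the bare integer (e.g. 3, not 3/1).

17/4,15/4

1. join Q+S (d=1) ⇒ QS; edges |Q|=1/2, |S|=1/2
  updated: d(C,QS)=25/2, d(P,QS)=17/2
2. join P+QS (d=17/2) ⇒ PQS; edges |P|=17/4, |QS|=15/4
  updated: d(C,PQS)=38/3
3. join C+PQS (d=38/3) ⇒ CPQS; edges |C|=19/3, |PQS|=25/12
final tree: (C:19/3,(P:17/4,(Q:1/2,S:1/2):15/4):25/12)
total length: 209/12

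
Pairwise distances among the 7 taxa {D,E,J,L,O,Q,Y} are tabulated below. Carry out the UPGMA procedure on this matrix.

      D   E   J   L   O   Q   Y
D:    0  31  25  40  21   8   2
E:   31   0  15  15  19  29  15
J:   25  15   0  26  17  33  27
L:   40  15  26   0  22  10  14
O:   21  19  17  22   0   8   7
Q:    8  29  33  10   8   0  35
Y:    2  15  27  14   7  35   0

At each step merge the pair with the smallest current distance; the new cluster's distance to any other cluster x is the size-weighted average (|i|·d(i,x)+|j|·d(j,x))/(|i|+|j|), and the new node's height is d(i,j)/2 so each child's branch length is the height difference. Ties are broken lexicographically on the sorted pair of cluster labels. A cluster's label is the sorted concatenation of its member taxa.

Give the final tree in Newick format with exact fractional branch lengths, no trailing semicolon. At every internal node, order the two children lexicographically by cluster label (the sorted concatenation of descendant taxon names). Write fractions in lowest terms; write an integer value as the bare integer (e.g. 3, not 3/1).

(((D:1,Y:1):113/12,(L:8,(O:4,Q:4):4):29/12):43/30,(E:15/2,J:15/2):87/20)

iteration 1: select D,Y (d=2); attach at lengths (1, 1); label the merged cluster DY
  updated: d(DY,E)=23, d(DY,J)=26, d(DY,L)=27, d(DY,O)=14, d(DY,Q)=43/2
iteration 2: select O,Q (d=8); attach at lengths (4, 4); label the merged cluster OQ
  updated: d(DY,OQ)=71/4, d(E,OQ)=24, d(J,OQ)=25, d(L,OQ)=16
iteration 3: select E,J (d=15); attach at lengths (15/2, 15/2); label the merged cluster EJ
  updated: d(DY,EJ)=49/2, d(EJ,L)=41/2, d(EJ,OQ)=49/2
iteration 4: select L,OQ (d=16); attach at lengths (8, 4); label the merged cluster LOQ
  updated: d(DY,LOQ)=125/6, d(EJ,LOQ)=139/6
iteration 5: select DY,LOQ (d=125/6); attach at lengths (113/12, 29/12); label the merged cluster DLOQY
  updated: d(DLOQY,EJ)=237/10
iteration 6: select DLOQY,EJ (d=237/10); attach at lengths (43/30, 87/20); label the merged cluster DEJLOQY
final tree: (((D:1,Y:1):113/12,(L:8,(O:4,Q:4):4):29/12):43/30,(E:15/2,J:15/2):87/20)
total length: 3277/60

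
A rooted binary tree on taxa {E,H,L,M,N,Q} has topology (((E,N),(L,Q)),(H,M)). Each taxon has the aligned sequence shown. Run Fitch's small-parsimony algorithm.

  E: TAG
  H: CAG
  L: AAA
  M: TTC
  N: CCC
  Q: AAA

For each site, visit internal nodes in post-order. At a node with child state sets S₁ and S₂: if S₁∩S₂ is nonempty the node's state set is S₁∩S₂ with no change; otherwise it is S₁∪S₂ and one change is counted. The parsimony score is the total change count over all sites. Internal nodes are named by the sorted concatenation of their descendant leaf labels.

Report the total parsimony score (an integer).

EN@0: {T} ∪ {C} = {C,T} (union, +1)
LQ@0: {A} ∩ {A} = {A} (intersection, +0)
ELNQ@0: {C,T} ∪ {A} = {A,C,T} (union, +1)
HM@0: {C} ∪ {T} = {C,T} (union, +1)
EHLMNQ@0: {A,C,T} ∩ {C,T} = {C,T} (intersection, +0)
EN@1: {A} ∪ {C} = {A,C} (union, +1)
LQ@1: {A} ∩ {A} = {A} (intersection, +0)
ELNQ@1: {A,C} ∩ {A} = {A} (intersection, +0)
HM@1: {A} ∪ {T} = {A,T} (union, +1)
EHLMNQ@1: {A} ∩ {A,T} = {A} (intersection, +0)
EN@2: {G} ∪ {C} = {C,G} (union, +1)
LQ@2: {A} ∩ {A} = {A} (intersection, +0)
ELNQ@2: {C,G} ∪ {A} = {A,C,G} (union, +1)
HM@2: {G} ∪ {C} = {C,G} (union, +1)
EHLMNQ@2: {A,C,G} ∩ {C,G} = {C,G} (intersection, +0)
per-site changes: [3, 2, 3]; total = 8

8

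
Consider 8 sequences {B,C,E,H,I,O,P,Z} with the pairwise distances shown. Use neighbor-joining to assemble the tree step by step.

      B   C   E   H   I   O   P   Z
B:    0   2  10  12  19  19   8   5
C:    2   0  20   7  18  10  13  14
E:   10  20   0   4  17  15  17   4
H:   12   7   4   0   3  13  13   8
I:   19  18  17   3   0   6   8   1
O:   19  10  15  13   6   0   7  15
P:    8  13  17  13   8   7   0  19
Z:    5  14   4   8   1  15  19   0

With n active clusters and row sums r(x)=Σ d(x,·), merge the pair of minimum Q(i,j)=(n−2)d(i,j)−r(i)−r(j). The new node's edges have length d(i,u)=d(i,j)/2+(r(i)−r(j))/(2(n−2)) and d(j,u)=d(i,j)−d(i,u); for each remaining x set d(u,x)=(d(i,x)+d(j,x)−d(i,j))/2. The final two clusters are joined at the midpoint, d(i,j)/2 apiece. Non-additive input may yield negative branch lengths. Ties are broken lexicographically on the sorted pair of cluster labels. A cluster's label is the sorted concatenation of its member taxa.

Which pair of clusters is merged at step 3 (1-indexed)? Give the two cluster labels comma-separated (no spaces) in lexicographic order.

I,OP

iteration 1: select B,C (d=2, Q=-147); attach at lengths (1/4, 7/4); label the merged cluster BC
  updated: d(BC,E)=14, d(BC,H)=17/2, d(BC,I)=35/2, d(BC,O)=27/2, d(BC,P)=19/2, d(BC,Z)=17/2
iteration 2: select O,P (d=7, Q=-108); attach at lengths (31/10, 39/10); label the merged cluster OP
  updated: d(BC,OP)=8, d(E,OP)=25/2, d(H,OP)=19/2, d(I,OP)=7/2, d(OP,Z)=27/2
iteration 3: select I,OP (d=7/2, Q=-75); attach at lengths (9/8, 19/8); label the merged cluster IOP
  updated: d(BC,IOP)=11, d(E,IOP)=13, d(H,IOP)=9/2, d(IOP,Z)=11/2
iteration 4: select E,Z (d=4, Q=-49); attach at lengths (7/2, 1/2); label the merged cluster EZ
  updated: d(BC,EZ)=37/4, d(EZ,H)=4, d(EZ,IOP)=29/4
iteration 5: select BC,EZ (d=37/4, Q=-123/4); attach at lengths (107/16, 41/16); label the merged cluster BCEZ
  updated: d(BCEZ,H)=13/8, d(BCEZ,IOP)=9/2
iteration 6: select BCEZ,H (d=13/8, Q=-85/8); attach at lengths (13/16, 13/16); label the merged cluster BCEHZ
  updated: d(BCEHZ,IOP)=59/16
iteration 7: select BCEHZ,IOP (d=59/16); attach at lengths (59/32, 59/32); label the merged cluster BCEHIOPZ
final tree: ((((B:1/4,C:7/4):107/16,(E:7/2,Z:1/2):41/16):13/16,H:13/16):59/32,(I:9/8,(O:31/10,P:39/10):19/8):59/32)
total length: 497/16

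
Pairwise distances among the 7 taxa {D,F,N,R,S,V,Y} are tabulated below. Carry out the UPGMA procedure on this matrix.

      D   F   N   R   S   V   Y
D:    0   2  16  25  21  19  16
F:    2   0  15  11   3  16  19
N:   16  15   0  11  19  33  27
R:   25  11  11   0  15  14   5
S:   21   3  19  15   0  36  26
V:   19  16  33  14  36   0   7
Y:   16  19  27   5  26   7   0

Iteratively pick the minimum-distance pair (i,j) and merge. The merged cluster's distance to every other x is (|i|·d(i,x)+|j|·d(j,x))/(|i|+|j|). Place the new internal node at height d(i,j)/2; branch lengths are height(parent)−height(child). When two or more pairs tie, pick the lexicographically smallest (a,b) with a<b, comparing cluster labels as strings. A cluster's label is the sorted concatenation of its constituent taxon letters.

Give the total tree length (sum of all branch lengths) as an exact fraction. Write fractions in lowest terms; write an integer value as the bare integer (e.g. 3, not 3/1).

177/4

1. join D+F (d=2) ⇒ DF; edges |D|=1, |F|=1
  updated: d(DF,N)=31/2, d(DF,R)=18, d(DF,S)=12, d(DF,V)=35/2, d(DF,Y)=35/2
2. join R+Y (d=5) ⇒ RY; edges |R|=5/2, |Y|=5/2
  updated: d(DF,RY)=71/4, d(N,RY)=19, d(RY,S)=41/2, d(RY,V)=21/2
3. join RY+V (d=21/2) ⇒ RVY; edges |RY|=11/4, |V|=21/4
  updated: d(DF,RVY)=53/3, d(N,RVY)=71/3, d(RVY,S)=77/3
4. join DF+S (d=12) ⇒ DFS; edges |DF|=5, |S|=6
  updated: d(DFS,N)=50/3, d(DFS,RVY)=61/3
5. join DFS+N (d=50/3) ⇒ DFNS; edges |DFS|=7/3, |N|=25/3
  updated: d(DFNS,RVY)=127/6
6. join DFNS+RVY (d=127/6) ⇒ DFNRSVY; edges |DFNS|=9/4, |RVY|=16/3
final tree: ((((D:1,F:1):5,S:6):7/3,N:25/3):9/4,((R:5/2,Y:5/2):11/4,V:21/4):16/3)
total length: 177/4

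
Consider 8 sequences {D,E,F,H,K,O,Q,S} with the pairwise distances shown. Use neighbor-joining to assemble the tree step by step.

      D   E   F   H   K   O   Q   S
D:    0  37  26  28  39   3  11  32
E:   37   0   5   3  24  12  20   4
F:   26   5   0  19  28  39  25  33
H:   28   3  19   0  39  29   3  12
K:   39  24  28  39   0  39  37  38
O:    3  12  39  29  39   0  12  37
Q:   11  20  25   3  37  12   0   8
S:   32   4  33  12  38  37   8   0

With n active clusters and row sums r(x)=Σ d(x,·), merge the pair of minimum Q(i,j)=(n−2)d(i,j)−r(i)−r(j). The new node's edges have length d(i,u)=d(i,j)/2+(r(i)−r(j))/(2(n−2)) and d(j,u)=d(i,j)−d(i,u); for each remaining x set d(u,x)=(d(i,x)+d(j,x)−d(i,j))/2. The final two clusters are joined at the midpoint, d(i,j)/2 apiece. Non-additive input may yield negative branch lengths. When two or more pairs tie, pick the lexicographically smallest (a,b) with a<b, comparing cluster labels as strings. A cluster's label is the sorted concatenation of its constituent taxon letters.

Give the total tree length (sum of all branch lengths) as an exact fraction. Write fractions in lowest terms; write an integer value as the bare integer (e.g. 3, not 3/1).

4193/64

iteration 1: select D,O (d=3, Q=-329); attach at lengths (23/12, 13/12); label the merged cluster DO
  updated: d(DO,E)=23, d(DO,F)=31, d(DO,H)=27, d(DO,K)=75/2, d(DO,Q)=10, d(DO,S)=33
iteration 2: select DO,Q (d=10, Q=-429/2); attach at lengths (217/20, -17/20); label the merged cluster DOQ
  updated: d(DOQ,E)=33/2, d(DOQ,F)=23, d(DOQ,H)=10, d(DOQ,K)=129/4, d(DOQ,S)=31/2
iteration 3: select F,K (d=28, Q=-629/4); attach at lengths (235/32, 661/32); label the merged cluster FK
  updated: d(DOQ,FK)=109/8, d(E,FK)=1/2, d(FK,H)=15, d(FK,S)=43/2
iteration 4: select E,FK (d=1/2, Q=-585/8); attach at lengths (-67/16, 75/16); label the merged cluster EFK
  updated: d(DOQ,EFK)=237/16, d(EFK,H)=35/4, d(EFK,S)=25/2
iteration 5: select DOQ,H (d=10, Q=-817/16); attach at lengths (473/64, 167/64); label the merged cluster DHOQ
  updated: d(DHOQ,EFK)=217/32, d(DHOQ,S)=35/4
iteration 6: select DHOQ,EFK (d=217/32, Q=-897/32); attach at lengths (97/64, 337/64); label the merged cluster DEFHKOQ
  updated: d(DEFHKOQ,S)=463/64
iteration 7: select DEFHKOQ,S (d=463/64); attach at lengths (463/128, 463/128); label the merged cluster DEFHKOQS
final tree: (((((D:23/12,O:13/12):217/20,Q:-17/20):473/64,H:167/64):97/64,(E:-67/16,(F:235/32,K:661/32):75/16):337/64):463/128,S:463/128)
total length: 4193/64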